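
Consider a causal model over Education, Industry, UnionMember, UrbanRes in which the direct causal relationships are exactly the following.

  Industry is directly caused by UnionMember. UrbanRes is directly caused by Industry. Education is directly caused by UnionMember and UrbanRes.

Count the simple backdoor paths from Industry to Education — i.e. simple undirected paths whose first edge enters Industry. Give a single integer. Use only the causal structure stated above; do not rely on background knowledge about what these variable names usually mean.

A backdoor path from Industry to Education is any simple undirected path whose first edge points into Industry (i.e. leaves Industry via a parent).
Parents of Industry: {UnionMember}.
Enumerating:
  P1: Industry <- UnionMember -> Education
That exhausts the simple backdoor paths. Count: 1.

1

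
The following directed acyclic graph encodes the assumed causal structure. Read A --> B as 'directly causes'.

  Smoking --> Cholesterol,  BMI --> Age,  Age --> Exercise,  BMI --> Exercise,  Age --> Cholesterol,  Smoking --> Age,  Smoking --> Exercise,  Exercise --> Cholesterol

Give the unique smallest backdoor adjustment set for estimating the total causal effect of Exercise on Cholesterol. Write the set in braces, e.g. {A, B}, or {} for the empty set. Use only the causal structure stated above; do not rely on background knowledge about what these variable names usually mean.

Variables eligible for adjustment (non-descendants of Exercise, excluding Exercise and Cholesterol): {Age, BMI, Smoking}.
Backdoor paths from Exercise to Cholesterol:
  P1: Exercise <- BMI -> Age <- Smoking -> Cholesterol
  P2: Exercise <- BMI -> Age -> Cholesterol
  P3: Exercise <- Smoking -> Age -> Cholesterol
  P4: Exercise <- Smoking -> Cholesterol
  P5: Exercise <- Age <- Smoking -> Cholesterol
  P6: Exercise <- Age -> Cholesterol
The empty set is not sufficient: P2 (Exercise <- BMI -> Age -> Cholesterol) has no collider blocking it and no conditioned non-collider, so it is open.
Try {Age, Smoking}:
  P1: blocked at fork node Smoking ∈ conditioning set.
  P2: blocked at chain node Age ∈ conditioning set.
  P3: blocked at fork node Smoking ∈ conditioning set.
  P4: blocked at fork node Smoking ∈ conditioning set.
  P5: blocked at chain node Age ∈ conditioning set.
  P6: blocked at fork node Age ∈ conditioning set.
{Age, Smoking} contains no descendant of Exercise and blocks every backdoor path.
Every element of {Age, Smoking} is needed (dropping Age leaves P2 open; dropping Smoking leaves P1 open), so no proper subset is valid.
Among all size-2 subsets of the eligible variables, only {Age, Smoking} blocks every backdoor path, so it is the unique smallest valid adjustment set.

{Age, Smoking}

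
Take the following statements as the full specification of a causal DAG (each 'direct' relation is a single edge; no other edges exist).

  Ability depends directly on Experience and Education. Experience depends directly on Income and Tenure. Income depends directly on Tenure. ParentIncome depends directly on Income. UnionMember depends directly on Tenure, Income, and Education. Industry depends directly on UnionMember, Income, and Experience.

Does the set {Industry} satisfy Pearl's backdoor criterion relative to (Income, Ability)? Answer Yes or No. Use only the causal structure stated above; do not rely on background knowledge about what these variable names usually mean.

No

Backdoor paths from Income to Ability (paths whose first edge points into Income):
  P1: Income <- Tenure -> Experience -> Ability
  P2: Income <- Tenure -> Experience -> Industry <- UnionMember <- Education -> Ability
  P3: Income <- Tenure -> UnionMember <- Education -> Ability
  P4: Income <- Tenure -> UnionMember -> Industry <- Experience -> Ability
Condition 1 (no descendant of Income in the set): FAILS — Industry is a descendant of Income.
Condition 2 (every backdoor path blocked by {Industry}):
  P1: open — no interior node is in the conditioning set.
  P2: open — collider(s) Industry are conditioned on (or have a conditioned descendant) and no non-collider on the path is in the set.
  P3: open — collider(s) UnionMember are conditioned on (or have a conditioned descendant) and no non-collider on the path is in the set.
  P4: open — collider(s) Industry are conditioned on (or have a conditioned descendant) and no non-collider on the path is in the set.
{Industry} does not satisfy the backdoor criterion.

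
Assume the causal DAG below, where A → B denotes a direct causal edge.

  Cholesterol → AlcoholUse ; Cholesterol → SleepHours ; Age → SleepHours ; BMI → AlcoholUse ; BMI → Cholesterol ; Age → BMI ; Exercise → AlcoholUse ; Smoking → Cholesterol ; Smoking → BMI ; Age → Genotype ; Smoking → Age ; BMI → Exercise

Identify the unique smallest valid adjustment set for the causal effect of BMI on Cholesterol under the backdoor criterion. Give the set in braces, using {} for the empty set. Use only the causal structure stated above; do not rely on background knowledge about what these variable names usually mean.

{Smoking}

Variables eligible for adjustment (non-descendants of BMI, excluding BMI and Cholesterol): {Age, Genotype, Smoking}.
Backdoor paths from BMI to Cholesterol:
  P1: BMI <- Smoking -> Age -> SleepHours <- Cholesterol
  P2: BMI <- Smoking -> Cholesterol
  P3: BMI <- Age <- Smoking -> Cholesterol
  P4: BMI <- Age -> SleepHours <- Cholesterol
The empty set is not sufficient: P2 (BMI <- Smoking -> Cholesterol) has no collider blocking it and no conditioned non-collider, so it is open.
Try {Smoking}:
  P1: blocked at fork node Smoking ∈ conditioning set.
  P2: blocked at fork node Smoking ∈ conditioning set.
  P3: blocked at fork node Smoking ∈ conditioning set.
  P4: blocked at collider SleepHours (neither it nor any descendant is in the conditioning set).
{Smoking} contains no descendant of BMI and blocks every backdoor path.
No other singleton works — e.g. {Age} leaves P2 open — so {Smoking} is the unique smallest valid adjustment set.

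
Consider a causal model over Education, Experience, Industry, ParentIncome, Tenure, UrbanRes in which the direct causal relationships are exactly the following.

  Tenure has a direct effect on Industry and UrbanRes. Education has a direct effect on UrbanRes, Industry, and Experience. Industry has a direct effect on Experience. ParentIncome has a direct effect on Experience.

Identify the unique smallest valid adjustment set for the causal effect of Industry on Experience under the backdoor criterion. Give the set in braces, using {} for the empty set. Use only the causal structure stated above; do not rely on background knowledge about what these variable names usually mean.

{Education}

Variables eligible for adjustment (non-descendants of Industry, excluding Industry and Experience): {Education, ParentIncome, Tenure, UrbanRes}.
Backdoor paths from Industry to Experience:
  P1: Industry <- Education -> Experience
  P2: Industry <- Tenure -> UrbanRes <- Education -> Experience
The empty set is not sufficient: P1 (Industry <- Education -> Experience) has no collider blocking it and no conditioned non-collider, so it is open.
Try {Education}:
  P1: blocked at fork node Education ∈ conditioning set.
  P2: blocked at collider UrbanRes (neither it nor any descendant is in the conditioning set).
{Education} contains no descendant of Industry and blocks every backdoor path.
No other singleton works — e.g. {ParentIncome} leaves P1 open — so {Education} is the unique smallest valid adjustment set.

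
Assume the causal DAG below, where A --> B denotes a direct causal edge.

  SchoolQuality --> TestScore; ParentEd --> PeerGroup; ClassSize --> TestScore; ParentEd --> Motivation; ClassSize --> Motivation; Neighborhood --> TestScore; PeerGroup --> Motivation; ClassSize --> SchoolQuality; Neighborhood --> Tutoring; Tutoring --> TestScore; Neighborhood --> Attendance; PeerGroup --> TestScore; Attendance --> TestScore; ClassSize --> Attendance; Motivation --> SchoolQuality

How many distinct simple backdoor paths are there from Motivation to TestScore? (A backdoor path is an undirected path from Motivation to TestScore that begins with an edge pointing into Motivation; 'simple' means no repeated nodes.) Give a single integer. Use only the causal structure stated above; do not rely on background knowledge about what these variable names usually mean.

A backdoor path from Motivation to TestScore is any simple undirected path whose first edge points into Motivation (i.e. leaves Motivation via a parent).
Parents of Motivation: {ClassSize, ParentEd, PeerGroup}.
Enumerating:
  P1: Motivation <- ParentEd -> PeerGroup -> TestScore
  P2: Motivation <- PeerGroup -> TestScore
  P3: Motivation <- ClassSize -> Attendance <- Neighborhood -> Tutoring -> TestScore
  P4: Motivation <- ClassSize -> Attendance <- Neighborhood -> TestScore
  P5: Motivation <- ClassSize -> Attendance -> TestScore
  P6: Motivation <- ClassSize -> SchoolQuality -> TestScore
  P7: Motivation <- ClassSize -> TestScore
That exhausts the simple backdoor paths. Count: 7.

7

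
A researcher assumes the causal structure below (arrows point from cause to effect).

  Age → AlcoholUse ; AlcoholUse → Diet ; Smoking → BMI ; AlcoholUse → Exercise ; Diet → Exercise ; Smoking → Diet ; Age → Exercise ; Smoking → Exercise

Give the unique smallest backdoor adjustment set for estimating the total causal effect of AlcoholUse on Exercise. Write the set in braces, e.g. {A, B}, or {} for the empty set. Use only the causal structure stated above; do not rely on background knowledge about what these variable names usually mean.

{Age}

Variables eligible for adjustment (non-descendants of AlcoholUse, excluding AlcoholUse and Exercise): {Age, BMI, Smoking}.
Backdoor paths from AlcoholUse to Exercise:
  P1: AlcoholUse <- Age -> Exercise
The empty set is not sufficient: P1 (AlcoholUse <- Age -> Exercise) has no collider blocking it and no conditioned non-collider, so it is open.
Try {Age}:
  P1: blocked at fork node Age ∈ conditioning set.
{Age} contains no descendant of AlcoholUse and blocks every backdoor path.
No other singleton works — e.g. {Smoking} leaves P1 open — so {Age} is the unique smallest valid adjustment set.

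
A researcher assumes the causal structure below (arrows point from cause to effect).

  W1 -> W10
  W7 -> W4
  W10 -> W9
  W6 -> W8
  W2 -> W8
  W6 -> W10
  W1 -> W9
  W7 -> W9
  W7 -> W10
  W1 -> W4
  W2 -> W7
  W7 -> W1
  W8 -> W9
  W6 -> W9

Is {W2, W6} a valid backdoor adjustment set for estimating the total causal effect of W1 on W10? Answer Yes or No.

Backdoor paths from W1 to W10 (paths whose first edge points into W1):
  P1: W1 <- W7 <- W2 -> W8 <- W6 -> W10
  P2: W1 <- W7 <- W2 -> W8 <- W6 -> W9 <- W10
  P3: W1 <- W7 <- W2 -> W8 -> W9 <- W6 -> W10
  P4: W1 <- W7 <- W2 -> W8 -> W9 <- W10
  P5: W1 <- W7 -> W10
  P6: W1 <- W7 -> W9 <- W6 -> W10
  P7: W1 <- W7 -> W9 <- W8 <- W6 -> W10
  P8: W1 <- W7 -> W9 <- W10
Condition 1 (no descendant of W1 in the set): holds — descendants of W1 are {W10, W4, W9}; none are in {W2, W6}.
Condition 2 (every backdoor path blocked by {W2, W6}):
  P1: blocked at fork node W2 ∈ conditioning set.
  P2: blocked at fork node W2 ∈ conditioning set.
  P3: blocked at fork node W2 ∈ conditioning set.
  P4: blocked at fork node W2 ∈ conditioning set.
  P5: open — no interior node is in the conditioning set.
  P6: blocked at collider W9 (neither it nor any descendant is in the conditioning set).
  P7: blocked at collider W9 (neither it nor any descendant is in the conditioning set).
  P8: blocked at collider W9 (neither it nor any descendant is in the conditioning set).
{W2, W6} does not satisfy the backdoor criterion.

No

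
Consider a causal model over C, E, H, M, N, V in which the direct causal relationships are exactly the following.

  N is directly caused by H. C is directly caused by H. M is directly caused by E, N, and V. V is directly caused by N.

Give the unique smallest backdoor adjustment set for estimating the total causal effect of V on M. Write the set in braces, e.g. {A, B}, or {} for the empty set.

Variables eligible for adjustment (non-descendants of V, excluding V and M): {C, E, H, N}.
Backdoor paths from V to M:
  P1: V <- N -> M
The empty set is not sufficient: P1 (V <- N -> M) has no collider blocking it and no conditioned non-collider, so it is open.
Try {N}:
  P1: blocked at fork node N ∈ conditioning set.
{N} contains no descendant of V and blocks every backdoor path.
No other singleton works — e.g. {H} leaves P1 open — so {N} is the unique smallest valid adjustment set.

{N}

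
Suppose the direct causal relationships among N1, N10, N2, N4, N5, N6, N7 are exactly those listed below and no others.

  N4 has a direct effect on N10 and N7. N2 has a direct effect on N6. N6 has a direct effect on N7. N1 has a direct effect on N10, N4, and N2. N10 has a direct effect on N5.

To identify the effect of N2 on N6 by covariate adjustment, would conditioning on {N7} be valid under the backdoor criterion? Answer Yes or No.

Backdoor paths from N2 to N6 (paths whose first edge points into N2):
  P1: N2 <- N1 -> N4 -> N7 <- N6
  P2: N2 <- N1 -> N10 <- N4 -> N7 <- N6
Condition 1 (no descendant of N2 in the set): FAILS — N7 is a descendant of N2.
Condition 2 (every backdoor path blocked by {N7}):
  P1: open — collider(s) N7 are conditioned on (or have a conditioned descendant) and no non-collider on the path is in the set.
  P2: blocked at collider N10 (neither it nor any descendant is in the conditioning set).
{N7} does not satisfy the backdoor criterion.

No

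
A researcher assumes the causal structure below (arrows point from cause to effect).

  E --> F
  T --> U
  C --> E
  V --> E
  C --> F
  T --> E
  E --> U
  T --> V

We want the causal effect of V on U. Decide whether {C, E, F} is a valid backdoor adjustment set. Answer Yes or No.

Backdoor paths from V to U (paths whose first edge points into V):
  P1: V <- T -> E -> U
  P2: V <- T -> U
Condition 1 (no descendant of V in the set): FAILS — E and F are descendants of V.
Condition 2 (every backdoor path blocked by {C, E, F}):
  P1: blocked at chain node E ∈ conditioning set.
  P2: open — no interior node is in the conditioning set.
{C, E, F} does not satisfy the backdoor criterion.

No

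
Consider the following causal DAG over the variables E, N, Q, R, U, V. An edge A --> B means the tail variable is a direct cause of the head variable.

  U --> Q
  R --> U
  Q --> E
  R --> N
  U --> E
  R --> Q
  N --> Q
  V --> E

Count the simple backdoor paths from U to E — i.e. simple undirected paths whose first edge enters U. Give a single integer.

2

A backdoor path from U to E is any simple undirected path whose first edge points into U (i.e. leaves U via a parent).
Parents of U: {R}.
Enumerating:
  P1: U <- R -> N -> Q -> E
  P2: U <- R -> Q -> E
That exhausts the simple backdoor paths. Count: 2.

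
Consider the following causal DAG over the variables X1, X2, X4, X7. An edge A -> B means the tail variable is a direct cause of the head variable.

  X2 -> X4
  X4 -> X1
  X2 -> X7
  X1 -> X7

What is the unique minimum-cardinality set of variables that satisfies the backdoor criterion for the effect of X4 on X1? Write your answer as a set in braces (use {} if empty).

Variables eligible for adjustment (non-descendants of X4, excluding X4 and X1): {X2}.
Backdoor paths from X4 to X1:
  P1: X4 <- X2 -> X7 <- X1
Each backdoor path contains an unconditioned collider, so every path is already blocked with the empty conditioning set:
  P1: blocked at collider X7 (neither it nor any descendant is in the conditioning set).
The empty set is therefore the unique smallest valid set.

{}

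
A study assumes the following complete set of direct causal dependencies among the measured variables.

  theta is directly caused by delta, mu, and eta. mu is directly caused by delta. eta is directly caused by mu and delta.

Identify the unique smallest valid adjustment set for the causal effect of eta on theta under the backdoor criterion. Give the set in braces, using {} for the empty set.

Variables eligible for adjustment (non-descendants of eta, excluding eta and theta): {delta, mu}.
Backdoor paths from eta to theta:
  P1: eta <- delta -> mu -> theta
  P2: eta <- delta -> theta
  P3: eta <- mu <- delta -> theta
  P4: eta <- mu -> theta
The empty set is not sufficient: P1 (eta <- delta -> mu -> theta) has no collider blocking it and no conditioned non-collider, so it is open.
Try {delta, mu}:
  P1: blocked at fork node delta ∈ conditioning set.
  P2: blocked at fork node delta ∈ conditioning set.
  P3: blocked at chain node mu ∈ conditioning set.
  P4: blocked at fork node mu ∈ conditioning set.
{delta, mu} contains no descendant of eta and blocks every backdoor path.
Every element of {delta, mu} is needed (dropping delta leaves P2 open; dropping mu leaves P4 open), so no proper subset is valid.
Among all size-2 subsets of the eligible variables, only {delta, mu} blocks every backdoor path, so it is the unique smallest valid adjustment set.

{delta, mu}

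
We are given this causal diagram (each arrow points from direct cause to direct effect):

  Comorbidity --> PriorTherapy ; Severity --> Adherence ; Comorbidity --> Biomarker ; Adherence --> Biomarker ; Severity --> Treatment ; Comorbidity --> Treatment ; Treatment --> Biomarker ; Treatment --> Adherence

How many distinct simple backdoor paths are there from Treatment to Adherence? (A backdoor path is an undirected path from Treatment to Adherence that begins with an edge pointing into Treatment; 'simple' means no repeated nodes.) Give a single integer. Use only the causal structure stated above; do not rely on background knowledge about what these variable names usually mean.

A backdoor path from Treatment to Adherence is any simple undirected path whose first edge points into Treatment (i.e. leaves Treatment via a parent).
Parents of Treatment: {Comorbidity, Severity}.
Enumerating:
  P1: Treatment <- Comorbidity -> Biomarker <- Adherence
  P2: Treatment <- Severity -> Adherence
That exhausts the simple backdoor paths. Count: 2.

2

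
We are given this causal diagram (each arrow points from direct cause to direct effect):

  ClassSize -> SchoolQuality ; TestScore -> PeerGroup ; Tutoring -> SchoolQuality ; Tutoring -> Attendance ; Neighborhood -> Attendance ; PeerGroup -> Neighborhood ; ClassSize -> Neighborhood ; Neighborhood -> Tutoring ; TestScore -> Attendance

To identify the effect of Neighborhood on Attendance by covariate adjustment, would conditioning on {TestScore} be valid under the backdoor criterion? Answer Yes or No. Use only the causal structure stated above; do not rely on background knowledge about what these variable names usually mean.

Yes

Backdoor paths from Neighborhood to Attendance (paths whose first edge points into Neighborhood):
  P1: Neighborhood <- ClassSize -> SchoolQuality <- Tutoring -> Attendance
  P2: Neighborhood <- PeerGroup <- TestScore -> Attendance
Condition 1 (no descendant of Neighborhood in the set): holds — descendants of Neighborhood are {Attendance, SchoolQuality, Tutoring}; none are in {TestScore}.
Condition 2 (every backdoor path blocked by {TestScore}):
  P1: blocked at collider SchoolQuality (neither it nor any descendant is in the conditioning set).
  P2: blocked at fork node TestScore ∈ conditioning set.
{TestScore} satisfies the backdoor criterion.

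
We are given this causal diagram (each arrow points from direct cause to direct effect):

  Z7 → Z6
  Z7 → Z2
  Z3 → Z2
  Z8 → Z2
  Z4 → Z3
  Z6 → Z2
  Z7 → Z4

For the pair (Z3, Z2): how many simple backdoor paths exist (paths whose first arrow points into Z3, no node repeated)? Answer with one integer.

2

A backdoor path from Z3 to Z2 is any simple undirected path whose first edge points into Z3 (i.e. leaves Z3 via a parent).
Parents of Z3: {Z4}.
Enumerating:
  P1: Z3 <- Z4 <- Z7 -> Z6 -> Z2
  P2: Z3 <- Z4 <- Z7 -> Z2
That exhausts the simple backdoor paths. Count: 2.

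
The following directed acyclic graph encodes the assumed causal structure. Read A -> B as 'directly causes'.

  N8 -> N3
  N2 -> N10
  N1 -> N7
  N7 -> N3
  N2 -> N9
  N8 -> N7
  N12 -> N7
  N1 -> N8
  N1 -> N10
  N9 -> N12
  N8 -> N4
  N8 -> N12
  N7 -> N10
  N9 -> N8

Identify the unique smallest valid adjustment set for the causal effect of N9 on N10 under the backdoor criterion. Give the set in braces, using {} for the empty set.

{N2}

Variables eligible for adjustment (non-descendants of N9, excluding N9 and N10): {N1, N2}.
Backdoor paths from N9 to N10:
  P1: N9 <- N2 -> N10
The empty set is not sufficient: P1 (N9 <- N2 -> N10) has no collider blocking it and no conditioned non-collider, so it is open.
Try {N2}:
  P1: blocked at fork node N2 ∈ conditioning set.
{N2} contains no descendant of N9 and blocks every backdoor path.
No other singleton works — e.g. {N1} leaves P1 open — so {N2} is the unique smallest valid adjustment set.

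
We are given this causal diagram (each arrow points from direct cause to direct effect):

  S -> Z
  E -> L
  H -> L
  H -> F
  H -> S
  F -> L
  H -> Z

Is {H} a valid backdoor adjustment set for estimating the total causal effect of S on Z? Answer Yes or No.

Backdoor paths from S to Z (paths whose first edge points into S):
  P1: S <- H -> Z
Condition 1 (no descendant of S in the set): holds — descendants of S are {Z}; none are in {H}.
Condition 2 (every backdoor path blocked by {H}):
  P1: blocked at fork node H ∈ conditioning set.
{H} satisfies the backdoor criterion.

Yes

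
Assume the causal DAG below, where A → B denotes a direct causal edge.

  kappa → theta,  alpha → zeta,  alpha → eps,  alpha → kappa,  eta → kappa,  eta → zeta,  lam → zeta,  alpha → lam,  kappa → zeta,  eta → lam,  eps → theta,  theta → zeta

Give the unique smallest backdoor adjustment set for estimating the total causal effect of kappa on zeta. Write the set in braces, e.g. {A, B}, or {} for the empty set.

Variables eligible for adjustment (non-descendants of kappa, excluding kappa and zeta): {alpha, eps, eta, lam}.
Backdoor paths from kappa to zeta:
  P1: kappa <- alpha -> lam <- eta -> zeta
  P2: kappa <- alpha -> lam -> zeta
  P3: kappa <- alpha -> eps -> theta -> zeta
  P4: kappa <- alpha -> zeta
  P5: kappa <- eta -> lam <- alpha -> eps -> theta -> zeta
  P6: kappa <- eta -> lam <- alpha -> zeta
  P7: kappa <- eta -> lam -> zeta
  P8: kappa <- eta -> zeta
The empty set is not sufficient: P2 (kappa <- alpha -> lam -> zeta) has no collider blocking it and no conditioned non-collider, so it is open.
Try {alpha, eta}:
  P1: blocked at fork node alpha ∈ conditioning set.
  P2: blocked at fork node alpha ∈ conditioning set.
  P3: blocked at fork node alpha ∈ conditioning set.
  P4: blocked at fork node alpha ∈ conditioning set.
  P5: blocked at fork node eta ∈ conditioning set.
  P6: blocked at fork node eta ∈ conditioning set.
  P7: blocked at fork node eta ∈ conditioning set.
  P8: blocked at fork node eta ∈ conditioning set.
{alpha, eta} contains no descendant of kappa and blocks every backdoor path.
Every element of {alpha, eta} is needed (dropping alpha leaves P2 open; dropping eta leaves P7 open), so no proper subset is valid.
Among all size-2 subsets of the eligible variables, only {alpha, eta} blocks every backdoor path, so it is the unique smallest valid adjustment set.

{alpha, eta}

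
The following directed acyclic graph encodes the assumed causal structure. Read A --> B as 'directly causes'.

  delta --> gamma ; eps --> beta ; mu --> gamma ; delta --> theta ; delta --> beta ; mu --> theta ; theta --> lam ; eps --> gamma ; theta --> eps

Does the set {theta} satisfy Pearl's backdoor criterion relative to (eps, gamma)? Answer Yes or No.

Backdoor paths from eps to gamma (paths whose first edge points into eps):
  P1: eps <- theta <- delta -> gamma
  P2: eps <- theta <- mu -> gamma
Condition 1 (no descendant of eps in the set): holds — descendants of eps are {beta, gamma}; none are in {theta}.
Condition 2 (every backdoor path blocked by {theta}):
  P1: blocked at chain node theta ∈ conditioning set.
  P2: blocked at chain node theta ∈ conditioning set.
{theta} satisfies the backdoor criterion.

Yes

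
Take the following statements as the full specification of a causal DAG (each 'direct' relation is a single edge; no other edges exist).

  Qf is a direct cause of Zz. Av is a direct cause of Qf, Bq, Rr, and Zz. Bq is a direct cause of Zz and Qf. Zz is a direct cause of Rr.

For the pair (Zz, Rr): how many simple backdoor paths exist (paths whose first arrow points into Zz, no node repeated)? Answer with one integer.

5

A backdoor path from Zz to Rr is any simple undirected path whose first edge points into Zz (i.e. leaves Zz via a parent).
Parents of Zz: {Av, Bq, Qf}.
Enumerating:
  P1: Zz <- Av -> Rr
  P2: Zz <- Bq <- Av -> Rr
  P3: Zz <- Bq -> Qf <- Av -> Rr
  P4: Zz <- Qf <- Av -> Rr
  P5: Zz <- Qf <- Bq <- Av -> Rr
That exhausts the simple backdoor paths. Count: 5.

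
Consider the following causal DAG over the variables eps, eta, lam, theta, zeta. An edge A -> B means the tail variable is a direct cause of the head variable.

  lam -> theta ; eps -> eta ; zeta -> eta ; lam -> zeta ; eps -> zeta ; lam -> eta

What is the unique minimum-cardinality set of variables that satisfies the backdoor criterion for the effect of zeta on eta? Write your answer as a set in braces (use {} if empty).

{eps, lam}

Variables eligible for adjustment (non-descendants of zeta, excluding zeta and eta): {eps, lam, theta}.
Backdoor paths from zeta to eta:
  P1: zeta <- lam -> eta
  P2: zeta <- eps -> eta
The empty set is not sufficient: P1 (zeta <- lam -> eta) has no collider blocking it and no conditioned non-collider, so it is open.
Try {eps, lam}:
  P1: blocked at fork node lam ∈ conditioning set.
  P2: blocked at fork node eps ∈ conditioning set.
{eps, lam} contains no descendant of zeta and blocks every backdoor path.
Every element of {eps, lam} is needed (dropping eps leaves P2 open; dropping lam leaves P1 open), so no proper subset is valid.
Among all size-2 subsets of the eligible variables, only {eps, lam} blocks every backdoor path, so it is the unique smallest valid adjustment set.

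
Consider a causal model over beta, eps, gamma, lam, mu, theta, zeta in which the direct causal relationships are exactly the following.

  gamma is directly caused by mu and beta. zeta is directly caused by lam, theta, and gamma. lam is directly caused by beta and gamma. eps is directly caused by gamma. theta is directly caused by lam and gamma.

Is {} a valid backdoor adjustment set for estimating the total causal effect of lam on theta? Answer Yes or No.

Backdoor paths from lam to theta (paths whose first edge points into lam):
  P1: lam <- beta -> gamma -> theta
  P2: lam <- beta -> gamma -> zeta <- theta
  P3: lam <- gamma -> theta
  P4: lam <- gamma -> zeta <- theta
Condition 1 (no descendant of lam in the set): holds — descendants of lam are {theta, zeta}; none are in {}.
Condition 2 (every backdoor path blocked by {}):
  P1: open — no interior node is in the conditioning set.
  P2: blocked at collider zeta (neither it nor any descendant is in the conditioning set).
  P3: open — no interior node is in the conditioning set.
  P4: blocked at collider zeta (neither it nor any descendant is in the conditioning set).
{} does not satisfy the backdoor criterion.

No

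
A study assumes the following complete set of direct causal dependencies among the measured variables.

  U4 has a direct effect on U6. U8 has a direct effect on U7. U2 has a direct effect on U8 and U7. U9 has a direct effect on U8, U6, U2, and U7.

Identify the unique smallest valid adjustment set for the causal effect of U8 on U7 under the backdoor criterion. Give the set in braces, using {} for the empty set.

{U2, U9}

Variables eligible for adjustment (non-descendants of U8, excluding U8 and U7): {U2, U4, U6, U9}.
Backdoor paths from U8 to U7:
  P1: U8 <- U9 -> U2 -> U7
  P2: U8 <- U9 -> U7
  P3: U8 <- U2 <- U9 -> U7
  P4: U8 <- U2 -> U7
The empty set is not sufficient: P1 (U8 <- U9 -> U2 -> U7) has no collider blocking it and no conditioned non-collider, so it is open.
Try {U2, U9}:
  P1: blocked at fork node U9 ∈ conditioning set.
  P2: blocked at fork node U9 ∈ conditioning set.
  P3: blocked at chain node U2 ∈ conditioning set.
  P4: blocked at fork node U2 ∈ conditioning set.
{U2, U9} contains no descendant of U8 and blocks every backdoor path.
Every element of {U2, U9} is needed (dropping U2 leaves P4 open; dropping U9 leaves P2 open), so no proper subset is valid.
Among all size-2 subsets of the eligible variables, only {U2, U9} blocks every backdoor path, so it is the unique smallest valid adjustment set.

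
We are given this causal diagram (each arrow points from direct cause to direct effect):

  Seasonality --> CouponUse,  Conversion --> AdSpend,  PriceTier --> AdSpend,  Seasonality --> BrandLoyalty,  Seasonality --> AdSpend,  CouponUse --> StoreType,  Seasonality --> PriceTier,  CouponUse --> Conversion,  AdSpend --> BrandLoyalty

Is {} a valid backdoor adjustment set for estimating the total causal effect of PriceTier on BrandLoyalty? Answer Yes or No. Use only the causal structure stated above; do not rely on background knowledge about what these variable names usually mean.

Backdoor paths from PriceTier to BrandLoyalty (paths whose first edge points into PriceTier):
  P1: PriceTier <- Seasonality -> CouponUse -> Conversion -> AdSpend -> BrandLoyalty
  P2: PriceTier <- Seasonality -> AdSpend -> BrandLoyalty
  P3: PriceTier <- Seasonality -> BrandLoyalty
Condition 1 (no descendant of PriceTier in the set): holds — descendants of PriceTier are {AdSpend, BrandLoyalty}; none are in {}.
Condition 2 (every backdoor path blocked by {}):
  P1: open — no interior node is in the conditioning set.
  P2: open — no interior node is in the conditioning set.
  P3: open — no interior node is in the conditioning set.
{} does not satisfy the backdoor criterion.

No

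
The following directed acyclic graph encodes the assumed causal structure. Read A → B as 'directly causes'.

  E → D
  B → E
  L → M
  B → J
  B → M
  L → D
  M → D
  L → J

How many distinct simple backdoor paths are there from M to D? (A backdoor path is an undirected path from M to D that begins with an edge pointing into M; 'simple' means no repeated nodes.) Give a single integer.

A backdoor path from M to D is any simple undirected path whose first edge points into M (i.e. leaves M via a parent).
Parents of M: {B, L}.
Enumerating:
  P1: M <- L -> D
  P2: M <- L -> J <- B -> E -> D
  P3: M <- B -> E -> D
  P4: M <- B -> J <- L -> D
That exhausts the simple backdoor paths. Count: 4.

4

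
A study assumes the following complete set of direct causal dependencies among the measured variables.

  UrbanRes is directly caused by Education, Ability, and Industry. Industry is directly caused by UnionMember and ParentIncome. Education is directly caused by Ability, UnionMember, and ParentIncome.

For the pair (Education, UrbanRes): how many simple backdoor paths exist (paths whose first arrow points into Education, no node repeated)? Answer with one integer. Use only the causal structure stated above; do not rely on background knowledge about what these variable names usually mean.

3

A backdoor path from Education to UrbanRes is any simple undirected path whose first edge points into Education (i.e. leaves Education via a parent).
Parents of Education: {Ability, ParentIncome, UnionMember}.
Enumerating:
  P1: Education <- Ability -> UrbanRes
  P2: Education <- ParentIncome -> Industry -> UrbanRes
  P3: Education <- UnionMember -> Industry -> UrbanRes
That exhausts the simple backdoor paths. Count: 3.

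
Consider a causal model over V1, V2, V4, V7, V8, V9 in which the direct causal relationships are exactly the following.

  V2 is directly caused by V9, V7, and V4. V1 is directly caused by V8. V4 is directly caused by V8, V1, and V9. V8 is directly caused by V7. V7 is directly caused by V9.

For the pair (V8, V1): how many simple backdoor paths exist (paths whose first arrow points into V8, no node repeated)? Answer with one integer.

4

A backdoor path from V8 to V1 is any simple undirected path whose first edge points into V8 (i.e. leaves V8 via a parent).
Parents of V8: {V7}.
Enumerating:
  P1: V8 <- V7 <- V9 -> V4 <- V1
  P2: V8 <- V7 <- V9 -> V2 <- V4 <- V1
  P3: V8 <- V7 -> V2 <- V9 -> V4 <- V1
  P4: V8 <- V7 -> V2 <- V4 <- V1
That exhausts the simple backdoor paths. Count: 4.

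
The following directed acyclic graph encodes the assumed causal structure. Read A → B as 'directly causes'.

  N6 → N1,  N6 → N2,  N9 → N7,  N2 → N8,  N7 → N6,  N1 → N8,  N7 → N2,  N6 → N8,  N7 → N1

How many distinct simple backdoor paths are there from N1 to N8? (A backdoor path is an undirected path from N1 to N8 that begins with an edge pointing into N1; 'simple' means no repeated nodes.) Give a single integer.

A backdoor path from N1 to N8 is any simple undirected path whose first edge points into N1 (i.e. leaves N1 via a parent).
Parents of N1: {N6, N7}.
Enumerating:
  P1: N1 <- N7 -> N6 -> N2 -> N8
  P2: N1 <- N7 -> N6 -> N8
  P3: N1 <- N7 -> N2 <- N6 -> N8
  P4: N1 <- N7 -> N2 -> N8
  P5: N1 <- N6 <- N7 -> N2 -> N8
  P6: N1 <- N6 -> N2 -> N8
  P7: N1 <- N6 -> N8
That exhausts the simple backdoor paths. Count: 7.

7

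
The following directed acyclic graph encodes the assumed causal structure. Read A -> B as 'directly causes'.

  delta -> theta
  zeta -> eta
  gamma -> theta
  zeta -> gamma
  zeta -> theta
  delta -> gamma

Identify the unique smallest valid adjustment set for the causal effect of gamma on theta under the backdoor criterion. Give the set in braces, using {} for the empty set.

{delta, zeta}

Variables eligible for adjustment (non-descendants of gamma, excluding gamma and theta): {delta, eta, zeta}.
Backdoor paths from gamma to theta:
  P1: gamma <- delta -> theta
  P2: gamma <- zeta -> theta
The empty set is not sufficient: P1 (gamma <- delta -> theta) has no collider blocking it and no conditioned non-collider, so it is open.
Try {delta, zeta}:
  P1: blocked at fork node delta ∈ conditioning set.
  P2: blocked at fork node zeta ∈ conditioning set.
{delta, zeta} contains no descendant of gamma and blocks every backdoor path.
Every element of {delta, zeta} is needed (dropping delta leaves P1 open; dropping zeta leaves P2 open), so no proper subset is valid.
Among all size-2 subsets of the eligible variables, only {delta, zeta} blocks every backdoor path, so it is the unique smallest valid adjustment set.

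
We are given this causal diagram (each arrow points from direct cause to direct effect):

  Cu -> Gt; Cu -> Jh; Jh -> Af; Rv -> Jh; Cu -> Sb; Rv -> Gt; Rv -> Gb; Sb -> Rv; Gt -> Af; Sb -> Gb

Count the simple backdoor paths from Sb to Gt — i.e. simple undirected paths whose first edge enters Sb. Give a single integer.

3

A backdoor path from Sb to Gt is any simple undirected path whose first edge points into Sb (i.e. leaves Sb via a parent).
Parents of Sb: {Cu}.
Enumerating:
  P1: Sb <- Cu -> Jh <- Rv -> Gt
  P2: Sb <- Cu -> Jh -> Af <- Gt
  P3: Sb <- Cu -> Gt
That exhausts the simple backdoor paths. Count: 3.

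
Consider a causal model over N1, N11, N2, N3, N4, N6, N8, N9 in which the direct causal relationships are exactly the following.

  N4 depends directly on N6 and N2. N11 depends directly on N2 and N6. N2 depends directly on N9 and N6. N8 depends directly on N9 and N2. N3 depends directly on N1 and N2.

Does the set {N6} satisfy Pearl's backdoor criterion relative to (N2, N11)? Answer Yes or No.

Yes

Backdoor paths from N2 to N11 (paths whose first edge points into N2):
  P1: N2 <- N6 -> N11
Condition 1 (no descendant of N2 in the set): holds — descendants of N2 are {N11, N3, N4, N8}; none are in {N6}.
Condition 2 (every backdoor path blocked by {N6}):
  P1: blocked at fork node N6 ∈ conditioning set.
{N6} satisfies the backdoor criterion.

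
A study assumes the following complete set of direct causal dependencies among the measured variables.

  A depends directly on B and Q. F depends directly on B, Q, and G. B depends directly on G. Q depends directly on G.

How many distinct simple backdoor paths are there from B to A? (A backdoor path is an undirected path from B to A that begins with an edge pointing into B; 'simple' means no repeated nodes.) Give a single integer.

A backdoor path from B to A is any simple undirected path whose first edge points into B (i.e. leaves B via a parent).
Parents of B: {G}.
Enumerating:
  P1: B <- G -> Q -> A
  P2: B <- G -> F <- Q -> A
That exhausts the simple backdoor paths. Count: 2.

2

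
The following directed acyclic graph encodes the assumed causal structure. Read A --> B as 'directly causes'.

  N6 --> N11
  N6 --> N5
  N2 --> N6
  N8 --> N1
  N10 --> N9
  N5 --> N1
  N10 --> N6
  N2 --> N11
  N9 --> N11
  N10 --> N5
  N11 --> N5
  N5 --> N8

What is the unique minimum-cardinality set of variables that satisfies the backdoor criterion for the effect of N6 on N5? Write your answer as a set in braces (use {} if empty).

Variables eligible for adjustment (non-descendants of N6, excluding N6 and N5): {N10, N2, N9}.
Backdoor paths from N6 to N5:
  P1: N6 <- N10 -> N9 -> N11 -> N5
  P2: N6 <- N10 -> N5
  P3: N6 <- N2 -> N11 <- N9 <- N10 -> N5
  P4: N6 <- N2 -> N11 -> N5
The empty set is not sufficient: P1 (N6 <- N10 -> N9 -> N11 -> N5) has no collider blocking it and no conditioned non-collider, so it is open.
Try {N10, N2}:
  P1: blocked at fork node N10 ∈ conditioning set.
  P2: blocked at fork node N10 ∈ conditioning set.
  P3: blocked at fork node N2 ∈ conditioning set.
  P4: blocked at fork node N2 ∈ conditioning set.
{N10, N2} contains no descendant of N6 and blocks every backdoor path.
Every element of {N10, N2} is needed (dropping N10 leaves P1 open; dropping N2 leaves P4 open), so no proper subset is valid.
Among all size-2 subsets of the eligible variables, only {N10, N2} blocks every backdoor path, so it is the unique smallest valid adjustment set.

{N10, N2}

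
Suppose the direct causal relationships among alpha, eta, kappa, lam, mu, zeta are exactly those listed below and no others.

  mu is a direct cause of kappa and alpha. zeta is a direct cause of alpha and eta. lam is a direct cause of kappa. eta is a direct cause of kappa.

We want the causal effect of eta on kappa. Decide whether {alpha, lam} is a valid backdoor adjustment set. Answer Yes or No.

Backdoor paths from eta to kappa (paths whose first edge points into eta):
  P1: eta <- zeta -> alpha <- mu -> kappa
Condition 1 (no descendant of eta in the set): holds — descendants of eta are {kappa}; none are in {alpha, lam}.
Condition 2 (every backdoor path blocked by {alpha, lam}):
  P1: open — collider(s) alpha are conditioned on (or have a conditioned descendant) and no non-collider on the path is in the set.
{alpha, lam} does not satisfy the backdoor criterion.

No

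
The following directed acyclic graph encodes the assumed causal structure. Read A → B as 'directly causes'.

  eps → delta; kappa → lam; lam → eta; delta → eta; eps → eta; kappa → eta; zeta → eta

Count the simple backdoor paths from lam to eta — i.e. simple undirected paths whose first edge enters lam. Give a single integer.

A backdoor path from lam to eta is any simple undirected path whose first edge points into lam (i.e. leaves lam via a parent).
Parents of lam: {kappa}.
Enumerating:
  P1: lam <- kappa -> eta
That exhausts the simple backdoor paths. Count: 1.

1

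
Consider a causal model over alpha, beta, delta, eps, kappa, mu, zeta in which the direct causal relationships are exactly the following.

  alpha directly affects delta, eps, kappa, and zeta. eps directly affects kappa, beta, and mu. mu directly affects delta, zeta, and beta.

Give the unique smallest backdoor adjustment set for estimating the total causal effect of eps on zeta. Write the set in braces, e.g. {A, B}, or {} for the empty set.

Variables eligible for adjustment (non-descendants of eps, excluding eps and zeta): {alpha}.
Backdoor paths from eps to zeta:
  P1: eps <- alpha -> zeta
  P2: eps <- alpha -> delta <- mu -> zeta
The empty set is not sufficient: P1 (eps <- alpha -> zeta) has no collider blocking it and no conditioned non-collider, so it is open.
Try {alpha}:
  P1: blocked at fork node alpha ∈ conditioning set.
  P2: blocked at fork node alpha ∈ conditioning set.
{alpha} contains no descendant of eps and blocks every backdoor path.
{alpha} is the unique smallest valid adjustment set.

{alpha}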